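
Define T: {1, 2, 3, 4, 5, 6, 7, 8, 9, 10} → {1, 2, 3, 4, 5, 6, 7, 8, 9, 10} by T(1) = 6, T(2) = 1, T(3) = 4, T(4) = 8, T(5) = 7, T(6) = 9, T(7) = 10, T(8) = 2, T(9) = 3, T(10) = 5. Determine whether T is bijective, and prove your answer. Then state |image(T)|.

The values 6, 1, 4, 8, 7, 9, 10, 2, 3, 5 are a permutation of {1, 2, 3, 4, 5, 6, 7, 8, 9, 10}: each element appears exactly once.
So T is injective and surjective, hence bijective.
The image of T is {1, 2, 3, 4, 5, 6, 7, 8, 9, 10}, which has 10 elements.

10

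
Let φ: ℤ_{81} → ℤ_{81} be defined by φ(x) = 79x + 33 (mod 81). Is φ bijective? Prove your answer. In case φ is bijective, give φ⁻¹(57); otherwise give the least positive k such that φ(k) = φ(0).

If φ(a) = φ(b), then 79a ≡ 79b (mod 81). Because gcd(79, 81) = 1, we may cancel 79 to get a ≡ b (mod 81).
We now compute 79⁻¹ mod 81 explicitly. Euclid's algorithm: 81 = 1·79 + 2, 79 = 39·2 + 1; back-substituting gives 1 = 40·79 − 39·81, so 79⁻¹ ≡ 40 (mod 81).
Then y ↦ 40(y − 33) is a two-sided inverse to φ, so every y ∈ ℤ_{81} has a preimage.
Therefore φ is bijective.
Since φ is bijective, we compute φ⁻¹(57): solve 79x + 33 ≡ 57 (mod 81), i.e. 79x ≡ 24 (mod 81).
Multiplying by 79⁻¹ = 40 gives x ≡ 40·24 = 960 = 11·81 + 69 ≡ 69 (mod 81).
Check: φ(69) = 79·69 + 33 = 5484 = 67·81 + 57 ≡ 57 (mod 81).

69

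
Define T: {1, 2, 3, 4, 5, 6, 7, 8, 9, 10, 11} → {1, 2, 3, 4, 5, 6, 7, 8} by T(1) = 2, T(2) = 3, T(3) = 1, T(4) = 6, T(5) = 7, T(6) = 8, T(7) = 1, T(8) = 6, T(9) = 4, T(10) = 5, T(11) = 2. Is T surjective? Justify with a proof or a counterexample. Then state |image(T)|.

8

Every element of the codomain has a preimage: 1 = T(3), 2 = T(1), 3 = T(2), 4 = T(9), 5 = T(10), 6 = T(4), 7 = T(5), 8 = T(6).
Hence T is surjective.
The image of T is {1, 2, 3, 4, 5, 6, 7, 8}, which has 8 elements.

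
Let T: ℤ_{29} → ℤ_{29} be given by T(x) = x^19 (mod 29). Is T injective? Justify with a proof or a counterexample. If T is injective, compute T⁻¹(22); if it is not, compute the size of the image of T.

5

Since 29 is prime, the nonzero elements of ℤ_{29} form a cyclic group of order 28.
As gcd(19, 28) = 1, raising to the 19th power is a bijection on this group: if x_1^19 ≡ x_2^19 then (x_1x_2^{−1})^19 = 1, and the only element of order dividing gcd(19, 28) = 1 is 1, so x_1 = x_2.
With T(0) = 0 this makes T injective on all of ℤ_{29}, hence bijective (finite equal-size domain and codomain). In particular T is injective.
Since T is injective, we find the preimage of 22. The inverse of x ↦ x^19 on (ℤ_{29})^× is x ↦ x^3, because 19·3 = 57 = 2·28 + 1 ≡ 1 (mod 28) and x^{28} = 1 for x ≠ 0 (Fermat). So T⁻¹(22) = 22^3 mod 29.
Repeated squaring mod 29: 22^1 ≡ 22, 22^2 ≡ 22² = 484 ≡ 20. Since 3 = 2 + 1, 22^3 ≡ 20·22: 20·22 = 440 ≡ 5. So 22^3 ≡ 5 (mod 29).
Hence T⁻¹(22) = 5.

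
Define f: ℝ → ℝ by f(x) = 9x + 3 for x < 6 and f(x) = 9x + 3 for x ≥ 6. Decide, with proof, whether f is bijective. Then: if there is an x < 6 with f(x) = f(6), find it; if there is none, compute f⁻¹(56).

Both pieces are strictly increasing (slopes 9 and 9), so each is injective on its own interval.
The left piece maps (−∞, 6) onto (−∞, 57); the right piece maps [6, ∞) onto [57, ∞).
Since 57 = 57, the images partition ℝ: f is injective and surjective, hence bijective.
Because the two images are disjoint, no x < 6 has f(x) = f(6), so we compute f⁻¹(56): 56 lies in (−∞, 57), so solve 9x + 3 = 56: x = (56 − 3)/9 = 53/9.

53/9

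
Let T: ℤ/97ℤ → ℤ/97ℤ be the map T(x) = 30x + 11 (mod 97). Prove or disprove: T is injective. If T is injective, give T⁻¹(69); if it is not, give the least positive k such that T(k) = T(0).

86

Suppose T(s) = T(t) in ℤ/97ℤ. Then 30s + 11 ≡ 30t + 11 (mod 97), hence 30(s − t) ≡ 0 (mod 97).
Since gcd(30, 97) = 1, 30 is invertible modulo 97, hence s − t ≡ 0 (mod 97), i.e. s = t.
Hence T is injective.
We now compute 30⁻¹ mod 97 explicitly. Euclid's algorithm: 97 = 3·30 + 7, 30 = 4·7 + 2, 7 = 3·2 + 1; back-substituting gives 1 = 55·30 − 17·97, so 30⁻¹ ≡ 55 (mod 97).
Since T is injective, we find T⁻¹(69): we need 30x ≡ 69 − 11 ≡ 58 (mod 97). Using 30⁻¹ = 55: x ≡ 55·58 = 3190 = 32·97 + 86, so x = 86.
Check: T(86) = 30·86 + 11 = 2591 = 26·97 + 69 ≡ 69 (mod 97).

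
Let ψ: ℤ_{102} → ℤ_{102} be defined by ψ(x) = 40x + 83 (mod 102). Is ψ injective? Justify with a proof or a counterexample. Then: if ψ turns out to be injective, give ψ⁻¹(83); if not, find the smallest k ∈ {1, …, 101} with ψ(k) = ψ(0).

We have gcd(40, 102) = 2 > 1. Taking s = 0 and t = 51: ψ(0) = 83 and ψ(51) = 40·51 + 83 = 2123 ≡ 83 (mod 102).
So ψ(0) = ψ(51) while 0 ≠ 51, hence ψ is not injective.
Since ψ is not injective, we find the least positive k with ψ(k) = ψ(0): this means 40k ≡ 0 (mod 102), i.e. 102 ∣ 40k. Since gcd(40, 102) = 2, dividing through by 2 this holds exactly when 51 ∣ 20k, and as gcd(20, 51) = 1, exactly when 51 ∣ k.
The smallest positive such k is 51.

51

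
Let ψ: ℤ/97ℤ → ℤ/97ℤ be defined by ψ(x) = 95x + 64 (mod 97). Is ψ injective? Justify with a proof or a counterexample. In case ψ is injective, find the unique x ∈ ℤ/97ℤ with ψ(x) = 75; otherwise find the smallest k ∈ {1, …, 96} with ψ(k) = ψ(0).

By definition, ψ is injective if ψ(s) = ψ(t) implies s = t.
If ψ(s) = ψ(t), then 95s ≡ 95t (mod 97). Because gcd(95, 97) = 1, we may cancel 95 to get s ≡ t (mod 97).
So ψ is injective.
We now compute 95⁻¹ mod 97 explicitly. Euclid's algorithm: 97 = 1·95 + 2, 95 = 47·2 + 1; back-substituting gives 1 = 48·95 − 47·97, so 95⁻¹ ≡ 48 (mod 97).
Since ψ is injective, we compute ψ⁻¹(75): solve 95x + 64 ≡ 75 (mod 97), i.e. 95x ≡ 11 (mod 97).
Multiplying by 95⁻¹ = 48 gives x ≡ 48·11 = 528 = 5·97 + 43 ≡ 43 (mod 97).
Check: ψ(43) = 95·43 + 64 = 4149 = 42·97 + 75 ≡ 75 (mod 97).

43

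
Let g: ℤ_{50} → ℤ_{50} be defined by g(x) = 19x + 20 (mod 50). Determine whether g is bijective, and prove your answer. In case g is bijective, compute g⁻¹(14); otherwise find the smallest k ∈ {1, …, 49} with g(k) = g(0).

26

Recall: injectivity means: for all a, b in the domain, g(a) = g(b) implies a = b.
If g(a) = g(b), then 19a ≡ 19b (mod 50). Because gcd(19, 50) = 1, we may cancel 19 to get a ≡ b (mod 50).
We now compute 19⁻¹ mod 50 explicitly. Euclid's algorithm: 50 = 2·19 + 12, 19 = 1·12 + 7, 12 = 1·7 + 5, 7 = 1·5 + 2, 5 = 2·2 + 1; back-substituting gives 1 = 29·19 − 11·50, so 19⁻¹ ≡ 29 (mod 50).
Then y ↦ 29(y − 20) is a two-sided inverse to g, so every y ∈ ℤ_{50} has a preimage.
Therefore g is bijective.
Since g is bijective, we find g⁻¹(14): we need 19x ≡ 14 − 20 ≡ 44 (mod 50). Using 19⁻¹ = 29: x ≡ 29·44 = 1276 = 25·50 + 26, so x = 26.
Check: g(26) = 19·26 + 20 = 514 = 10·50 + 14 ≡ 14 (mod 50).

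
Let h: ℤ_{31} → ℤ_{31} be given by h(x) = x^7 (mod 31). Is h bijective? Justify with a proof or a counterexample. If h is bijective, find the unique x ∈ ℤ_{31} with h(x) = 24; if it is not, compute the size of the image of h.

Since 31 is prime, the nonzero elements of ℤ_{31} form a cyclic group of order 30.
As gcd(7, 30) = 1, raising to the 7th power is a bijection on this group: if u^7 ≡ v^7 then (uv^{−1})^7 = 1, and the only element of order dividing gcd(7, 30) = 1 is 1, so u = v.
With h(0) = 0 this makes h injective on all of ℤ_{31}, hence bijective (finite equal-size domain and codomain). In particular h is bijective.
Since h is bijective, we find the preimage of 24. The inverse of x ↦ x^7 on (ℤ_{31})^× is x ↦ x^13, because 7·13 = 91 = 3·30 + 1 ≡ 1 (mod 30) and x^{30} = 1 for x ≠ 0 (Fermat). So h⁻¹(24) = 24^13 mod 31.
Repeated squaring mod 31: 24^1 ≡ 24, 24^2 ≡ 24² = 576 ≡ 18, 24^4 ≡ 18² = 324 ≡ 14, 24^8 ≡ 14² = 196 ≡ 10. Since 13 = 8 + 4 + 1, 24^13 ≡ 10·14·24: 10·14 = 140 ≡ 16, then 16·24 = 384 ≡ 12. So 24^13 ≡ 12 (mod 31).
Hence h⁻¹(24) = 12.

12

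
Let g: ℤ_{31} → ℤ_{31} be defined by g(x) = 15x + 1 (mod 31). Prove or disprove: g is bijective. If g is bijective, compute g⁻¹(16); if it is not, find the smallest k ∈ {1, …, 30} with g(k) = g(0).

Recall that injectivity means: for all s, t in the domain, g(s) = g(t) implies s = t.
Suppose g(s) = g(t) in ℤ_{31}. Then 15s + 1 ≡ 15t + 1 (mod 31), hence 15(s − t) ≡ 0 (mod 31).
Since gcd(15, 31) = 1, 15 is invertible modulo 31, thus s − t ≡ 0 (mod 31), i.e. s = t.
We now compute 15⁻¹ mod 31 explicitly. Euclid's algorithm: 31 = 2·15 + 1; back-substituting gives 1 = 29·15 − 14·31, so 15⁻¹ ≡ 29 (mod 31).
Then y ↦ 29(y − 1) is a two-sided inverse to g, so every y ∈ ℤ_{31} has a preimage.
Hence g is bijective.
Since g is bijective, we compute g⁻¹(16): solve 15x + 1 ≡ 16 (mod 31), i.e. 15x ≡ 15 (mod 31).
Multiplying by 15⁻¹ = 29 gives x ≡ 29·15 = 435 = 14·31 + 1 ≡ 1 (mod 31).
Check: g(1) = 15·1 + 1 = 16 ≡ 16 (mod 31).

1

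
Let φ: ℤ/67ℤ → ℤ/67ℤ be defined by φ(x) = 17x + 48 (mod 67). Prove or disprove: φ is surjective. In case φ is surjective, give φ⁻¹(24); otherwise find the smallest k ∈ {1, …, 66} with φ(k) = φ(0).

38

Since gcd(17, 67) = 1, 17 is invertible modulo 67. Euclid's algorithm: 67 = 3·17 + 16, 17 = 1·16 + 1; back-substituting gives 1 = 4·17 − 1·67, so 17⁻¹ ≡ 4 (mod 67).
Then y ↦ 4(y − 48) is a two-sided inverse to φ, so every y ∈ ℤ/67ℤ has a preimage.
Hence φ is surjective.
Since φ is surjective, we find φ⁻¹(24): we need 17x ≡ 24 − 48 ≡ 43 (mod 67). Using 17⁻¹ = 4: x ≡ 4·43 = 172 = 2·67 + 38, so x = 38.
Check: φ(38) = 17·38 + 48 = 694 = 10·67 + 24 ≡ 24 (mod 67).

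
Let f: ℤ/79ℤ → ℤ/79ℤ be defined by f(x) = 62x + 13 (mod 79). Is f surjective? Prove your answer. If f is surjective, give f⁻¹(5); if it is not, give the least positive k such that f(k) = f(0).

Since gcd(62, 79) = 1, 62 is invertible modulo 79. Euclid's algorithm: 79 = 1·62 + 17, 62 = 3·17 + 11, 17 = 1·11 + 6, 11 = 1·6 + 5, 6 = 1·5 + 1; back-substituting gives 1 = 65·62 − 51·79, so 62⁻¹ ≡ 65 (mod 79).
For any y ∈ ℤ/79ℤ, x = 65(y − 13) mod 79 satisfies f(x) = 62·65(y − 13) + 13 ≡ y (since 62·65 ≡ 1 mod 79). So every y has a preimage.
Hence f is surjective.
Since f is surjective, we find f⁻¹(5): we need 62x ≡ 5 − 13 ≡ 71 (mod 79). Using 62⁻¹ = 65: x ≡ 65·71 = 4615 = 58·79 + 33, so x = 33.
Check: f(33) = 62·33 + 13 = 2059 = 26·79 + 5 ≡ 5 (mod 79).

33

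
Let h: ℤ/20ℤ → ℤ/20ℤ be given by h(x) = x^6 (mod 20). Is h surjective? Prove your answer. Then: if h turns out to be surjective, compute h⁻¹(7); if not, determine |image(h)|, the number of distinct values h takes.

6

h(4): Repeated squaring mod 20: 4^1 ≡ 4, 4^2 ≡ 4² = 16, 4^4 ≡ 16² = 256 ≡ 16. Since 6 = 4 + 2, 4^6 ≡ 16·16: 16·16 = 256 ≡ 16. So 4^6 ≡ 16 (mod 20).
h(6): Repeated squaring mod 20: 6^1 ≡ 6, 6^2 ≡ 6² = 36 ≡ 16, 6^4 ≡ 16² = 256 ≡ 16. Since 6 = 4 + 2, 6^6 ≡ 16·16: 16·16 = 256 ≡ 16. So 6^6 ≡ 16 (mod 20).
So h(4) = h(6) = 16 while 4 ≠ 6, hence h is not injective.
A non-injective map from the 20-element set ℤ/20ℤ to itself takes at most 19 distinct values, so it cannot be surjective. Therefore h is not surjective.
Since h is not surjective, we determine |image(h)|. Computing x^6 mod 20 for each x (by repeated squaring, reducing mod 20 at every step), the values h(0), h(1), …, h(19) are: 0, 1, 4, 9, 16, 5, 16, 9, 4, 1, 0, 1, 4, 9, 16, 5, 16, 9, 4, 1.
The distinct values are {0, 1, 4, 5, 9, 16}; there are 6 of them.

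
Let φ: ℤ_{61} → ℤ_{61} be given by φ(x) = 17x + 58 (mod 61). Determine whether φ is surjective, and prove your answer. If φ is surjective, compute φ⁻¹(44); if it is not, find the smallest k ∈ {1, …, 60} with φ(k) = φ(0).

53

By definition, φ is surjective if every y in the codomain equals φ(x) for some x in the domain.
Since gcd(17, 61) = 1, 17 is invertible modulo 61. Euclid's algorithm: 61 = 3·17 + 10, 17 = 1·10 + 7, 10 = 1·7 + 3, 7 = 2·3 + 1; back-substituting gives 1 = 18·17 − 5·61, so 17⁻¹ ≡ 18 (mod 61).
For any y ∈ ℤ_{61}, x = 18(y − 58) mod 61 satisfies φ(x) = 17·18(y − 58) + 58 ≡ y (since 17·18 ≡ 1 mod 61). So every y has a preimage.
So φ is surjective.
Since φ is surjective, we find φ⁻¹(44): we need 17x ≡ 44 − 58 ≡ 47 (mod 61). Using 17⁻¹ = 18: x ≡ 18·47 = 846 = 13·61 + 53, so x = 53.
Check: φ(53) = 17·53 + 58 = 959 = 15·61 + 44 ≡ 44 (mod 61).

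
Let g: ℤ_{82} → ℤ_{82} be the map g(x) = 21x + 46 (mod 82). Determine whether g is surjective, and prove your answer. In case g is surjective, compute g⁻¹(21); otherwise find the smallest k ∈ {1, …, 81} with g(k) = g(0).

73

Since gcd(21, 82) = 1, 21 is invertible modulo 82. Euclid's algorithm: 82 = 3·21 + 19, 21 = 1·19 + 2, 19 = 9·2 + 1; back-substituting gives 1 = 43·21 − 11·82, so 21⁻¹ ≡ 43 (mod 82).
Then y ↦ 43(y − 46) is a two-sided inverse to g, so every y ∈ ℤ_{82} has a preimage.
So g is surjective.
Since g is surjective, we compute g⁻¹(21): solve 21x + 46 ≡ 21 (mod 82), i.e. 21x ≡ 57 (mod 82).
Multiplying by 21⁻¹ = 43 gives x ≡ 43·57 = 2451 = 29·82 + 73 ≡ 73 (mod 82).
Check: g(73) = 21·73 + 46 = 1579 = 19·82 + 21 ≡ 21 (mod 82).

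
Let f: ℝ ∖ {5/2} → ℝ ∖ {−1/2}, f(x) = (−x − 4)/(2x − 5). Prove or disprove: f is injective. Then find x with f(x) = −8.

Suppose f(u) = f(v). Cross-multiplying: (−u − 4)(2v − 5) = (−v − 4)(2u − 5).
Expanding both sides and cancelling the symmetric terms leaves 13·(u − v) = 0. Since 13 ≠ 0, u = v. So f is injective.
Solving f(x) = −8: cross-multiplying gives −x − 4 = −8(2x − 5), which rearranges to 15x = 44, so x = 44/15.

44/15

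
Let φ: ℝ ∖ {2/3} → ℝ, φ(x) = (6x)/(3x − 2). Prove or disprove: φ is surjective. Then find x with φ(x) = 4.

4/3

If φ(x) = 2, cross-multiplying gives 3(6x) = 6(3x − 2), which simplifies to 0 = −12 — false.  So 2 has no preimage and φ is not surjective.
Solving φ(x) = 4: cross-multiplying gives 6x = 4(3x − 2), which rearranges to −6x = −8, so x = 4/3.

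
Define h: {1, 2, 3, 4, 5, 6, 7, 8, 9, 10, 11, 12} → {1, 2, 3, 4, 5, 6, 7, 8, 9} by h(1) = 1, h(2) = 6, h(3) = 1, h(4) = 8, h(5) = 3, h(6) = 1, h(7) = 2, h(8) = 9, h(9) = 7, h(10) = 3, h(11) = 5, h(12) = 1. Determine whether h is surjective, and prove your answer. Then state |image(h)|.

8

No element maps to 4, so h is not surjective.
The image of h is {1, 2, 3, 5, 6, 7, 8, 9}, which has 8 elements.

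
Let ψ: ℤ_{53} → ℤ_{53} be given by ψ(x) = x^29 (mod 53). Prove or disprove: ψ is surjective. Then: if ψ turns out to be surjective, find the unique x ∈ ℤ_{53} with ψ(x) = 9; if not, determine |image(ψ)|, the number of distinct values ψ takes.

29

Since 53 is prime, the nonzero elements of ℤ_{53} form a cyclic group of order 52.
As gcd(29, 52) = 1, raising to the 29th power is a bijection on this group: if s^29 ≡ t^29 then (st^{−1})^29 = 1, and the only element of order dividing gcd(29, 52) = 1 is 1, so s = t.
With ψ(0) = 0 this makes ψ injective on all of ℤ_{53}, hence bijective (finite equal-size domain and codomain). In particular ψ is surjective.
Since ψ is surjective, we find the preimage of 9. The inverse of x ↦ x^29 on (ℤ_{53})^× is x ↦ x^9, because 29·9 = 261 = 5·52 + 1 ≡ 1 (mod 52) and x^{52} = 1 for x ≠ 0 (Fermat). So ψ⁻¹(9) = 9^9 mod 53.
Repeated squaring mod 53: 9^1 ≡ 9, 9^2 ≡ 9² = 81 ≡ 28, 9^4 ≡ 28² = 784 ≡ 42, 9^8 ≡ 42² = 1764 ≡ 15. Since 9 = 8 + 1, 9^9 ≡ 15·9: 15·9 = 135 ≡ 29. So 9^9 ≡ 29 (mod 53).
Hence ψ⁻¹(9) = 29.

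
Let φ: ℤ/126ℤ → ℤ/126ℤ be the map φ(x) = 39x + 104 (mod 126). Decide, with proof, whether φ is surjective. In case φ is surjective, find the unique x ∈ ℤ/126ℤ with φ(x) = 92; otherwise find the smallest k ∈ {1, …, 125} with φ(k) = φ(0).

By definition, surjectivity means every element of the codomain has a preimage under φ.
Since gcd(39, 126) = 3, we have 39x ≡ 0 (mod 3) for all x, so φ(x) ≡ 2 (mod 3).
But 0 ≢ 2 (mod 3), so 0 ∈ ℤ/126ℤ has no preimage. So φ is not surjective.
Since φ is not surjective, we find the least positive k with φ(k) = φ(0): this means 39k ≡ 0 (mod 126), i.e. 126 ∣ 39k. Since gcd(39, 126) = 3, dividing through by 3 this holds exactly when 42 ∣ 13k, and as gcd(13, 42) = 1, exactly when 42 ∣ k.
The smallest positive such k is 42.

42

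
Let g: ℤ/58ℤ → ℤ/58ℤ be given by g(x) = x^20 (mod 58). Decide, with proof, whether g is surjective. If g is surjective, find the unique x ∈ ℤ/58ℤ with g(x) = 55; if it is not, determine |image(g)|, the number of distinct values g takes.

g(3): Repeated squaring mod 58: 3^1 ≡ 3, 3^2 ≡ 3² = 9, 3^4 ≡ 9² = 81 ≡ 23, 3^8 ≡ 23² = 529 ≡ 7, 3^16 ≡ 7² = 49. Since 20 = 16 + 4, 3^20 ≡ 49·23: 49·23 = 1127 ≡ 25. So 3^20 ≡ 25 (mod 58).
g(7): Repeated squaring mod 58: 7^1 ≡ 7, 7^2 ≡ 7² = 49, 7^4 ≡ 49² = 2401 ≡ 23, 7^8 ≡ 23² = 529 ≡ 7, 7^16 ≡ 7² = 49. Since 20 = 16 + 4, 7^20 ≡ 49·23: 49·23 = 1127 ≡ 25. So 7^20 ≡ 25 (mod 58).
So g(3) = g(7) = 25 while 3 ≠ 7, hence g is not injective.
A non-injective map from the 58-element set ℤ/58ℤ to itself takes at most 57 distinct values, so it cannot be surjective. Thus g is not surjective.
Since g is not surjective, we determine |image(g)|. Computing x^20 mod 58 for each x (by repeated squaring, reducing mod 58 at every step), the values g(0), g(1), …, g(57) are: 0, 1, 52, 25, 36, 23, 24, 25, 16, 45, 36, 49, 30, 49, 24, 53, 20, 1, 20, 7, 16, 45, 54, 53, 52, 7, 54, 23, 30, 29, 30, 23, 54, 7, 52, 53, 54, 45, 16, 7, 20, 1, 20, 53, 24, 49, 30, 49, 36, 45, 16, 25, 24, 23, 36, 25, 52, 1.
The distinct values are {0, 1, 7, 16, 20, 23, 24, 25, 29, 30, 36, 45, 49, 52, 53, 54}; there are 16 of them.

16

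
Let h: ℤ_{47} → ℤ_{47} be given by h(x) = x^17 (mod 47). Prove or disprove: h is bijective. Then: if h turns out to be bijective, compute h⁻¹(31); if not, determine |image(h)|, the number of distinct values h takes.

13

Since 47 is prime, the nonzero elements of ℤ_{47} form a cyclic group of order 46.
As gcd(17, 46) = 1, raising to the 17th power is a bijection on this group: if s^17 ≡ t^17 then (st^{−1})^17 = 1, and the only element of order dividing gcd(17, 46) = 1 is 1, so s = t.
With h(0) = 0 this makes h injective on all of ℤ_{47}, hence bijective (finite equal-size domain and codomain). In particular h is bijective.
Since h is bijective, we find the preimage of 31. The inverse of x ↦ x^17 on (ℤ_{47})^× is x ↦ x^19, because 17·19 = 323 = 7·46 + 1 ≡ 1 (mod 46) and x^{46} = 1 for x ≠ 0 (Fermat). So h⁻¹(31) = 31^19 mod 47.
Repeated squaring mod 47: 31^1 ≡ 31, 31^2 ≡ 31² = 961 ≡ 21, 31^4 ≡ 21² = 441 ≡ 18, 31^8 ≡ 18² = 324 ≡ 42, 31^16 ≡ 42² = 1764 ≡ 25. Since 19 = 16 + 2 + 1, 31^19 ≡ 25·21·31: 25·21 = 525 ≡ 8, then 8·31 = 248 ≡ 13. So 31^19 ≡ 13 (mod 47).
Hence h⁻¹(31) = 13.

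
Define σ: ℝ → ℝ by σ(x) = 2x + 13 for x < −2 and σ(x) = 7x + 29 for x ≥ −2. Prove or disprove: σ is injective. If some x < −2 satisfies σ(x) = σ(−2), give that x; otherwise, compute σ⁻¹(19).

Both pieces are strictly increasing (slopes 2 and 7), so each is injective on its own interval.
The left piece maps (−∞, −2) onto (−∞, 9); the right piece maps [−2, ∞) onto [15, ∞).
These images are disjoint, so no value is attained by both pieces. Thus σ is injective.
Because the two images are disjoint, no x < −2 has σ(x) = σ(−2), so we compute σ⁻¹(19): 19 lies in [15, ∞), so solve 7x + 29 = 19: x = (19 − 29)/7 = −10/7.

-10/7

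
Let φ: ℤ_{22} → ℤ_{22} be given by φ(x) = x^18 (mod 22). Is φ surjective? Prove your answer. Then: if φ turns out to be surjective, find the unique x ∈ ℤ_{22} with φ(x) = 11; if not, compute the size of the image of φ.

φ(10): Repeated squaring mod 22: 10^1 ≡ 10, 10^2 ≡ 10² = 100 ≡ 12, 10^4 ≡ 12² = 144 ≡ 12, 10^8 ≡ 12² = 144 ≡ 12, 10^16 ≡ 12² = 144 ≡ 12. Since 18 = 16 + 2, 10^18 ≡ 12·12: 12·12 = 144 ≡ 12. So 10^18 ≡ 12 (mod 22).
φ(12): Repeated squaring mod 22: 12^1 ≡ 12, 12^2 ≡ 12² = 144 ≡ 12, 12^4 ≡ 12² = 144 ≡ 12, 12^8 ≡ 12² = 144 ≡ 12, 12^16 ≡ 12² = 144 ≡ 12. Since 18 = 16 + 2, 12^18 ≡ 12·12: 12·12 = 144 ≡ 12. So 12^18 ≡ 12 (mod 22).
So φ(10) = φ(12) = 12 while 10 ≠ 12, hence φ is not injective.
A non-injective map from the 22-element set ℤ_{22} to itself takes at most 21 distinct values, so it cannot be surjective. Hence φ is not surjective.
Since φ is not surjective, we determine |image(φ)|. Computing x^18 mod 22 for each x (by repeated squaring, reducing mod 22 at every step), the values φ(0), φ(1), …, φ(21) are: 0, 1, 14, 5, 20, 15, 4, 9, 16, 3, 12, 11, 12, 3, 16, 9, 4, 15, 20, 5, 14, 1.
The distinct values are {0, 1, 3, 4, 5, 9, 11, 12, 14, 15, 16, 20}; there are 12 of them.

12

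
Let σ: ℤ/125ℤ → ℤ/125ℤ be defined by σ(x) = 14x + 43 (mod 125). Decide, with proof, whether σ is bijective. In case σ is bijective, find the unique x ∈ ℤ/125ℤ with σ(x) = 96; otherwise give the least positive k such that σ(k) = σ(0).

102

If σ(s) = σ(t), then 14s ≡ 14t (mod 125). Because gcd(14, 125) = 1, we may cancel 14 to get s ≡ t (mod 125).
We now compute 14⁻¹ mod 125 explicitly. Euclid's algorithm: 125 = 8·14 + 13, 14 = 1·13 + 1; back-substituting gives 1 = 9·14 − 1·125, so 14⁻¹ ≡ 9 (mod 125).
Then y ↦ 9(y − 43) is a two-sided inverse to σ, so every y ∈ ℤ/125ℤ has a preimage.
So σ is bijective.
Since σ is bijective, we compute σ⁻¹(96): solve 14x + 43 ≡ 96 (mod 125), i.e. 14x ≡ 53 (mod 125).
Multiplying by 14⁻¹ = 9 gives x ≡ 9·53 = 477 = 3·125 + 102 ≡ 102 (mod 125).
Check: σ(102) = 14·102 + 43 = 1471 = 11·125 + 96 ≡ 96 (mod 125).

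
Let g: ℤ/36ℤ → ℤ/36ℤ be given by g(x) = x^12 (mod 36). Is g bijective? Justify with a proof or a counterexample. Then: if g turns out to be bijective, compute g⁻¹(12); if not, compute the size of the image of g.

g(2): Repeated squaring mod 36: 2^1 ≡ 2, 2^2 ≡ 2² = 4, 2^4 ≡ 4² = 16, 2^8 ≡ 16² = 256 ≡ 4. Since 12 = 8 + 4, 2^12 ≡ 4·16: 4·16 = 64 ≡ 28. So 2^12 ≡ 28 (mod 36).
g(4): Repeated squaring mod 36: 4^1 ≡ 4, 4^2 ≡ 4² = 16, 4^4 ≡ 16² = 256 ≡ 4, 4^8 ≡ 4² = 16. Since 12 = 8 + 4, 4^12 ≡ 16·4: 16·4 = 64 ≡ 28. So 4^12 ≡ 28 (mod 36).
So g(2) = g(4) = 28 while 2 ≠ 4, therefore g is not injective, hence not bijective.
Since g is not bijective, we determine |image(g)|. Computing x^12 mod 36 for each x (by repeated squaring, reducing mod 36 at every step), the values g(0), g(1), …, g(35) are: 0, 1, 28, 9, 28, 1, 0, 1, 28, 9, 28, 1, 0, 1, 28, 9, 28, 1, 0, 1, 28, 9, 28, 1, 0, 1, 28, 9, 28, 1, 0, 1, 28, 9, 28, 1.
The distinct values are {0, 1, 9, 28}; there are 4 of them.

4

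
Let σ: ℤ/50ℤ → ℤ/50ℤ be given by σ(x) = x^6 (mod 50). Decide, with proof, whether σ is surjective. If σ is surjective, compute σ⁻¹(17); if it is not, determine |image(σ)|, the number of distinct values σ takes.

σ(0) = 0^6 = 0.
σ(10): Repeated squaring mod 50: 10^1 ≡ 10, 10^2 ≡ 10² = 100 ≡ 0, 10^4 ≡ 0² = 0. Since 6 = 4 + 2, 10^6 ≡ 0·0: 0·0 = 0. So 10^6 ≡ 0 (mod 50).
So σ(0) = σ(10) = 0 while 0 ≠ 10, therefore σ is not injective.
A non-injective map from the 50-element set ℤ/50ℤ to itself takes at most 49 distinct values, so it cannot be surjective. Hence σ is not surjective.
Since σ is not surjective, we determine |image(σ)|. Computing x^6 mod 50 for each x (by repeated squaring, reducing mod 50 at every step), the values σ(0), σ(1), …, σ(49) are: 0, 1, 14, 29, 46, 25, 6, 49, 44, 41, 0, 11, 34, 9, 36, 25, 16, 19, 24, 31, 0, 21, 4, 39, 26, 25, 26, 39, 4, 21, 0, 31, 24, 19, 16, 25, 36, 9, 34, 11, 0, 41, 44, 49, 6, 25, 46, 29, 14, 1.
The distinct values are {0, 1, 4, 6, 9, 11, 14, 16, 19, 21, 24, 25, 26, 29, 31, 34, 36, 39, 41, 44, 46, 49}; there are 22 of them.

22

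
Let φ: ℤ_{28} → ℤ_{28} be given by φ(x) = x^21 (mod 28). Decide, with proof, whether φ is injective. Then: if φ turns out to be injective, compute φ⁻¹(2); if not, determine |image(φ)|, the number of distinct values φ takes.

φ(2): Repeated squaring mod 28: 2^1 ≡ 2, 2^2 ≡ 2² = 4, 2^4 ≡ 4² = 16, 2^8 ≡ 16² = 256 ≡ 4, 2^16 ≡ 4² = 16. Since 21 = 16 + 4 + 1, 2^21 ≡ 16·16·2: 16·16 = 256 ≡ 4, then 4·2 = 8. So 2^21 ≡ 8 (mod 28).
φ(4): Repeated squaring mod 28: 4^1 ≡ 4, 4^2 ≡ 4² = 16, 4^4 ≡ 16² = 256 ≡ 4, 4^8 ≡ 4² = 16, 4^16 ≡ 16² = 256 ≡ 4. Since 21 = 16 + 4 + 1, 4^21 ≡ 4·4·4: 4·4 = 16, then 16·4 = 64 ≡ 8. So 4^21 ≡ 8 (mod 28).
So φ(2) = φ(4) = 8 while 2 ≠ 4, hence φ is not injective.
Since φ is not injective, we determine |image(φ)|. Computing x^21 mod 28 for each x (by repeated squaring, reducing mod 28 at every step), the values φ(0), φ(1), …, φ(27) are: 0, 1, 8, 27, 8, 13, 20, 7, 8, 1, 20, 15, 20, 13, 0, 15, 8, 13, 8, 27, 20, 21, 8, 15, 20, 1, 20, 27.
The distinct values are {0, 1, 7, 8, 13, 15, 20, 21, 27}; there are 9 of them.

9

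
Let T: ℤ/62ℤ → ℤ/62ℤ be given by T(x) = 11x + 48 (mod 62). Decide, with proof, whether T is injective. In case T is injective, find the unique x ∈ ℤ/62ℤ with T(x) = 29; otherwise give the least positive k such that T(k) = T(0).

Recall: T is injective if T(x_1) = T(x_2) implies x_1 = x_2.
If T(x_1) = T(x_2), then 11x_1 ≡ 11x_2 (mod 62). Because gcd(11, 62) = 1, we may cancel 11 to get x_1 ≡ x_2 (mod 62).
So T is injective.
We now compute 11⁻¹ mod 62 explicitly. Euclid's algorithm: 62 = 5·11 + 7, 11 = 1·7 + 4, 7 = 1·4 + 3, 4 = 1·3 + 1; back-substituting gives 1 = 17·11 − 3·62, so 11⁻¹ ≡ 17 (mod 62).
Since T is injective, we find T⁻¹(29): we need 11x ≡ 29 − 48 ≡ 43 (mod 62). Using 11⁻¹ = 17: x ≡ 17·43 = 731 = 11·62 + 49, so x = 49.
Check: T(49) = 11·49 + 48 = 587 = 9·62 + 29 ≡ 29 (mod 62).

49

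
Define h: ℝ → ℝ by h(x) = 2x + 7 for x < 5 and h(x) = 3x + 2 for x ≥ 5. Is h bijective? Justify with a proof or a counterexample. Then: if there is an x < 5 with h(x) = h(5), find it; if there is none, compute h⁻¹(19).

Both pieces are strictly increasing (slopes 2 and 3), so each is injective on its own interval.
The left piece maps (−∞, 5) onto (−∞, 17); the right piece maps [5, ∞) onto [17, ∞).
Since 17 = 17, the images partition ℝ: h is injective and surjective, hence bijective.
Because the two images are disjoint, no x < 5 has h(x) = h(5), so we compute h⁻¹(19): 19 lies in [17, ∞), so solve 3x + 2 = 19: x = (19 − 2)/3 = 17/3.

17/3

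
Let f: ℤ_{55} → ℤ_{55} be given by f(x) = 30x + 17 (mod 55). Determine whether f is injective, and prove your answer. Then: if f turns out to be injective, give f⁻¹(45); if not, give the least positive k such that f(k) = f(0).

11

By definition, injectivity means: for all a, b in the domain, f(a) = f(b) implies a = b.
We have gcd(30, 55) = 5 > 1. Taking a = 0 and b = 11: f(0) = 17 and f(11) = 30·11 + 17 = 347 ≡ 17 (mod 55).
So f(0) = f(11) while 0 ≠ 11, so f is not injective.
Since f is not injective, we find the least positive k with f(k) = f(0): this means 30k ≡ 0 (mod 55), i.e. 55 ∣ 30k. Since gcd(30, 55) = 5, dividing through by 5 this holds exactly when 11 ∣ 6k, and as gcd(6, 11) = 1, exactly when 11 ∣ k.
The smallest positive such k is 11.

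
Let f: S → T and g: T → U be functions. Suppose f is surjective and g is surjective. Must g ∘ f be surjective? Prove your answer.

Let c ∈ U. Since g is surjective, there is b ∈ T with g(b) = c. Since f is surjective, there is a ∈ S with f(a) = b.
Then (g ∘ f)(a) = g(b) = c. Therefore g ∘ f is surjective.

surjective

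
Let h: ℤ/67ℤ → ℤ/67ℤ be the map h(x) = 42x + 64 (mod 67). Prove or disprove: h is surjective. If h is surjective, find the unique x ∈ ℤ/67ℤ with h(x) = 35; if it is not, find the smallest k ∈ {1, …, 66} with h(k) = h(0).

Since gcd(42, 67) = 1, 42 is invertible modulo 67. Euclid's algorithm: 67 = 1·42 + 25, 42 = 1·25 + 17, 25 = 1·17 + 8, 17 = 2·8 + 1; back-substituting gives 1 = 8·42 − 5·67, so 42⁻¹ ≡ 8 (mod 67).
Then y ↦ 8(y − 64) is a two-sided inverse to h, so every y ∈ ℤ/67ℤ has a preimage.
Hence h is surjective.
Since h is surjective, we compute h⁻¹(35): solve 42x + 64 ≡ 35 (mod 67), i.e. 42x ≡ 38 (mod 67).
Multiplying by 42⁻¹ = 8 gives x ≡ 8·38 = 304 = 4·67 + 36 ≡ 36 (mod 67).
Check: h(36) = 42·36 + 64 = 1576 = 23·67 + 35 ≡ 35 (mod 67).

36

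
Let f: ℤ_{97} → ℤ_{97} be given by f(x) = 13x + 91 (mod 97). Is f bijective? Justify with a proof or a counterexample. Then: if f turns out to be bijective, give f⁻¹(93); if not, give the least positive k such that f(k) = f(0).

30

Suppose f(u) = f(v) in ℤ_{97}. Then 13u + 91 ≡ 13v + 91 (mod 97), thus 13(u − v) ≡ 0 (mod 97).
Since gcd(13, 97) = 1, 13 is invertible modulo 97, hence u − v ≡ 0 (mod 97), i.e. u = v.
We now compute 13⁻¹ mod 97 explicitly. Euclid's algorithm: 97 = 7·13 + 6, 13 = 2·6 + 1; back-substituting gives 1 = 15·13 − 2·97, so 13⁻¹ ≡ 15 (mod 97).
Then y ↦ 15(y − 91) is a two-sided inverse to f, so every y ∈ ℤ_{97} has a preimage.
Thus f is bijective.
Since f is bijective, we compute f⁻¹(93): solve 13x + 91 ≡ 93 (mod 97), i.e. 13x ≡ 2 (mod 97).
Multiplying by 13⁻¹ = 15 gives x ≡ 15·2 = 30 ≡ 30 (mod 97).
Check: f(30) = 13·30 + 91 = 481 = 4·97 + 93 ≡ 93 (mod 97).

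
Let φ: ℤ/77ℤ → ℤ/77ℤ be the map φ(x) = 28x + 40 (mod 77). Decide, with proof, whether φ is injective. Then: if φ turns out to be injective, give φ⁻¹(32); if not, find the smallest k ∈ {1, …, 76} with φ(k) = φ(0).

By definition, φ is injective when φ(x_1) = φ(x_2) forces x_1 = x_2.
We have gcd(28, 77) = 7 > 1. Taking x_1 = 0 and x_2 = 11: φ(0) = 40 and φ(11) = 28·11 + 40 = 348 ≡ 40 (mod 77).
So φ(0) = φ(11) while 0 ≠ 11, so φ is not injective.
Since φ is not injective, we find the least positive k with φ(k) = φ(0): this means 28k ≡ 0 (mod 77), i.e. 77 ∣ 28k. Since gcd(28, 77) = 7, dividing through by 7 this holds exactly when 11 ∣ 4k, and as gcd(4, 11) = 1, exactly when 11 ∣ k.
The smallest positive such k is 11.

11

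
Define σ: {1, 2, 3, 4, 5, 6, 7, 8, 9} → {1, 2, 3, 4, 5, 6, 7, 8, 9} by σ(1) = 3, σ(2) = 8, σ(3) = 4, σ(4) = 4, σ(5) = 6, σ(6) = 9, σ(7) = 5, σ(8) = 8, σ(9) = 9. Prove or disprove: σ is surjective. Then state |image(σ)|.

6

No element maps to 1, so σ is not surjective.
The image of σ is {3, 4, 5, 6, 8, 9}, which has 6 elements.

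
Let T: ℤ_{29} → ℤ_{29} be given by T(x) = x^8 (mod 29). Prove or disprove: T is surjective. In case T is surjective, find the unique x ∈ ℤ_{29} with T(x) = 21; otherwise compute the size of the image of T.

T(2): Repeated squaring mod 29: 2^1 ≡ 2, 2^2 ≡ 2² = 4, 2^4 ≡ 4² = 16, 2^8 ≡ 16² = 256 ≡ 24. So 2^8 ≡ 24 (mod 29).
T(5): Repeated squaring mod 29: 5^1 ≡ 5, 5^2 ≡ 5² = 25, 5^4 ≡ 25² = 625 ≡ 16, 5^8 ≡ 16² = 256 ≡ 24. So 5^8 ≡ 24 (mod 29).
So T(2) = T(5) = 24 while 2 ≠ 5, thus T is not injective.
A non-injective map from the 29-element set ℤ_{29} to itself takes at most 28 distinct values, so it cannot be surjective. So T is not surjective.
Since T is not surjective, we determine |image(T)|. Computing x^8 mod 29 for each x (by repeated squaring, reducing mod 29 at every step), the values T(0), T(1), …, T(28) are: 0, 1, 24, 7, 25, 24, 23, 7, 20, 20, 25, 16, 1, 16, 23, 23, 16, 1, 16, 25, 20, 20, 7, 23, 24, 25, 7, 24, 1.
The distinct values are {0, 1, 7, 16, 20, 23, 24, 25}; there are 8 of them.

8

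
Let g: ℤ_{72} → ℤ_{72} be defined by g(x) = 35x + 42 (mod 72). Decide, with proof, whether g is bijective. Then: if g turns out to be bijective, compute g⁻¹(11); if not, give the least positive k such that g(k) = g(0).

67

If g(u) = g(v), then 35u ≡ 35v (mod 72). Because gcd(35, 72) = 1, we may cancel 35 to get u ≡ v (mod 72).
We now compute 35⁻¹ mod 72 explicitly. Euclid's algorithm: 72 = 2·35 + 2, 35 = 17·2 + 1; back-substituting gives 1 = 35·35 − 17·72, so 35⁻¹ ≡ 35 (mod 72).
Then y ↦ 35(y − 42) is a two-sided inverse to g, so every y ∈ ℤ_{72} has a preimage.
Hence g is bijective.
Since g is bijective, we compute g⁻¹(11): solve 35x + 42 ≡ 11 (mod 72), i.e. 35x ≡ 41 (mod 72).
Multiplying by 35⁻¹ = 35 gives x ≡ 35·41 = 1435 = 19·72 + 67 ≡ 67 (mod 72).
Check: g(67) = 35·67 + 42 = 2387 = 33·72 + 11 ≡ 11 (mod 72).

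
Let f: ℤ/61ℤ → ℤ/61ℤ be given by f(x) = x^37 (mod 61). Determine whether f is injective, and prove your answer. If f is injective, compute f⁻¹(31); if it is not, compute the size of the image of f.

17

Since 61 is prime, the nonzero elements of ℤ/61ℤ form a cyclic group of order 60.
As gcd(37, 60) = 1, raising to the 37th power is a bijection on this group: if u^37 ≡ v^37 then (uv^{−1})^37 = 1, and the only element of order dividing gcd(37, 60) = 1 is 1, so u = v.
With f(0) = 0 this makes f injective on all of ℤ/61ℤ, hence bijective (finite equal-size domain and codomain). In particular f is injective.
Since f is injective, we find the preimage of 31. The inverse of x ↦ x^37 on (ℤ/61ℤ)^× is x ↦ x^13, because 37·13 = 481 = 8·60 + 1 ≡ 1 (mod 60) and x^{60} = 1 for x ≠ 0 (Fermat). So f⁻¹(31) = 31^13 mod 61.
Repeated squaring mod 61: 31^1 ≡ 31, 31^2 ≡ 31² = 961 ≡ 46, 31^4 ≡ 46² = 2116 ≡ 42, 31^8 ≡ 42² = 1764 ≡ 56. Since 13 = 8 + 4 + 1, 31^13 ≡ 56·42·31: 56·42 = 2352 ≡ 34, then 34·31 = 1054 ≡ 17. So 31^13 ≡ 17 (mod 61).
Hence f⁻¹(31) = 17.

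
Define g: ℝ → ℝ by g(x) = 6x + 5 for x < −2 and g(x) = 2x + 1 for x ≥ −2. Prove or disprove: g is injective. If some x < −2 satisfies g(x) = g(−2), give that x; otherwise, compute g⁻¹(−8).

Both pieces are strictly increasing (slopes 6 and 2), so each is injective on its own interval.
The left piece maps (−∞, −2) onto (−∞, −7); the right piece maps [−2, ∞) onto [−3, ∞).
These images are disjoint, so no value is attained by both pieces. Therefore g is injective.
Because the two images are disjoint, no x < −2 has g(x) = g(−2), so we compute g⁻¹(−8): −8 lies in (−∞, −7), so solve 6x + 5 = −8: x = (−8 − 5)/6 = −13/6.

-13/6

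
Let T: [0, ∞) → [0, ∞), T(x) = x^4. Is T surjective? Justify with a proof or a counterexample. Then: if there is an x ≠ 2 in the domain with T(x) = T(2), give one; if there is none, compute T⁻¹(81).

For any y ∈ [0, ∞), x = y^{1/4} ∈ [0, ∞) gives T(x) = y, so T is surjective.
Since x ↦ x^4 is strictly increasing on [0, ∞), it is injective there, so no x ≠ 2 in the domain has T(x) = T(2). We therefore compute T⁻¹(81) = 81^{1/4} = 3 (indeed 3^4 = 81).

3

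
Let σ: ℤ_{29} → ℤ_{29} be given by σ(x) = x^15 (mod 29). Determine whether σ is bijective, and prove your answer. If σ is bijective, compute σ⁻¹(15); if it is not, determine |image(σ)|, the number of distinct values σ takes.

14

Since 29 is prime, the nonzero elements of ℤ_{29} form a cyclic group of order 28.
As gcd(15, 28) = 1, raising to the 15th power is a bijection on this group: if u^15 ≡ v^15 then (uv^{−1})^15 = 1, and the only element of order dividing gcd(15, 28) = 1 is 1, so u = v.
With σ(0) = 0 this makes σ injective on all of ℤ_{29}, hence bijective (finite equal-size domain and codomain). In particular σ is bijective.
Since σ is bijective, we find the preimage of 15. The inverse of x ↦ x^15 on (ℤ_{29})^× is x ↦ x^15, because 15·15 = 225 = 8·28 + 1 ≡ 1 (mod 28) and x^{28} = 1 for x ≠ 0 (Fermat). So σ⁻¹(15) = 15^15 mod 29.
Repeated squaring mod 29: 15^1 ≡ 15, 15^2 ≡ 15² = 225 ≡ 22, 15^4 ≡ 22² = 484 ≡ 20, 15^8 ≡ 20² = 400 ≡ 23. Since 15 = 8 + 4 + 2 + 1, 15^15 ≡ 23·20·22·15: 23·20 = 460 ≡ 25, then 25·22 = 550 ≡ 28, then 28·15 = 420 ≡ 14. So 15^15 ≡ 14 (mod 29).
Hence σ⁻¹(15) = 14.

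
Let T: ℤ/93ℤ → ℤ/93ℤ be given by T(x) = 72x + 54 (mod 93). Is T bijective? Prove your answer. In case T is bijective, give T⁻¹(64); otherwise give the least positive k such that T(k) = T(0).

We have gcd(72, 93) = 3 > 1. Taking u = 0 and v = 31: T(0) = 54 and T(31) = 72·31 + 54 = 2286 ≡ 54 (mod 93).
So T(0) = T(31) while 0 ≠ 31, hence T is not injective, hence not bijective.
Since T is not bijective, we find the least positive k with T(k) = T(0): this means 72k ≡ 0 (mod 93), i.e. 93 ∣ 72k. Since gcd(72, 93) = 3, dividing through by 3 this holds exactly when 31 ∣ 24k, and as gcd(24, 31) = 1, exactly when 31 ∣ k.
The smallest positive such k is 31.

31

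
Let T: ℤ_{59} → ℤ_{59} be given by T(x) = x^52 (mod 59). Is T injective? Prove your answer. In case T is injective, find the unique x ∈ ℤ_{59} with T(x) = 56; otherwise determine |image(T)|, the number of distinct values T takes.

30

T(29): Repeated squaring mod 59: 29^1 ≡ 29, 29^2 ≡ 29² = 841 ≡ 15, 29^4 ≡ 15² = 225 ≡ 48, 29^8 ≡ 48² = 2304 ≡ 3, 29^16 ≡ 3² = 9, 29^32 ≡ 9² = 81 ≡ 22. Since 52 = 32 + 16 + 4, 29^52 ≡ 22·9·48: 22·9 = 198 ≡ 21, then 21·48 = 1008 ≡ 5. So 29^52 ≡ 5 (mod 59).
T(30): Repeated squaring mod 59: 30^1 ≡ 30, 30^2 ≡ 30² = 900 ≡ 15, 30^4 ≡ 15² = 225 ≡ 48, 30^8 ≡ 48² = 2304 ≡ 3, 30^16 ≡ 3² = 9, 30^32 ≡ 9² = 81 ≡ 22. Since 52 = 32 + 16 + 4, 30^52 ≡ 22·9·48: 22·9 = 198 ≡ 21, then 21·48 = 1008 ≡ 5. So 30^52 ≡ 5 (mod 59).
So T(29) = T(30) = 5 while 29 ≠ 30, therefore T is not injective.
Since T is not injective, we determine |image(T)|. Computing x^52 mod 59 for each x (by repeated squaring, reducing mod 59 at every step), the values T(0), T(1), …, T(58) are: 0, 1, 12, 45, 26, 53, 9, 20, 17, 19, 46, 35, 49, 28, 4, 25, 27, 3, 51, 16, 21, 15, 7, 22, 57, 36, 41, 29, 48, 5, 5, 48, 29, 41, 36, 57, 22, 7, 15, 21, 16, 51, 3, 27, 25, 4, 28, 49, 35, 46, 19, 17, 20, 9, 53, 26, 45, 12, 1.
The distinct values are {0, 1, 3, 4, 5, 7, 9, 12, 15, 16, 17, 19, 20, 21, 22, 25, 26, 27, 28, 29, 35, 36, 41, 45, 46, 48, 49, 51, 53, 57}; there are 30 of them.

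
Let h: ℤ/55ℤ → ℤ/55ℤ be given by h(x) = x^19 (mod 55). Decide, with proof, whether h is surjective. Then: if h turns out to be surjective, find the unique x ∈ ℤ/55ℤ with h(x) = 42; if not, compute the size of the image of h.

38

Computing x^19 mod 55 for each x (by repeated squaring, reducing mod 55 at every step), the values h(0), h(1), …, h(54) are: 0, 1, 28, 37, 14, 20, 46, 8, 7, 49, 10, 11, 23, 17, 4, 25, 31, 13, 52, 29, 5, 21, 33, 12, 39, 15, 36, 53, 2, 19, 40, 16, 43, 22, 34, 50, 26, 3, 42, 24, 30, 51, 38, 32, 44, 45, 6, 48, 47, 9, 35, 41, 18, 27, 54.
Every element of ℤ/55ℤ appears exactly once in this list, so h is a bijection, and in particular surjective.
Since h is surjective, we read off the preimage of 42 from the same table: h(38) = 42, so h⁻¹(42) = 38.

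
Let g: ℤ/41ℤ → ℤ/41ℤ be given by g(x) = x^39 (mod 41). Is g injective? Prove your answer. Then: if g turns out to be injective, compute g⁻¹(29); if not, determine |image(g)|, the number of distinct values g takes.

17

Since 41 is prime, the nonzero elements of ℤ/41ℤ form a cyclic group of order 40.
As gcd(39, 40) = 1, raising to the 39th power is a bijection on this group: if u^39 ≡ v^39 then (uv^{−1})^39 = 1, and the only element of order dividing gcd(39, 40) = 1 is 1, so u = v.
With g(0) = 0 this makes g injective on all of ℤ/41ℤ, hence bijective (finite equal-size domain and codomain). In particular g is injective.
Since g is injective, we find the preimage of 29. The inverse of x ↦ x^39 on (ℤ/41ℤ)^× is x ↦ x^39, because 39·39 = 1521 = 38·40 + 1 ≡ 1 (mod 40) and x^{40} = 1 for x ≠ 0 (Fermat). So g⁻¹(29) = 29^39 mod 41.
Repeated squaring mod 41: 29^1 ≡ 29, 29^2 ≡ 29² = 841 ≡ 21, 29^4 ≡ 21² = 441 ≡ 31, 29^8 ≡ 31² = 961 ≡ 18, 29^16 ≡ 18² = 324 ≡ 37, 29^32 ≡ 37² = 1369 ≡ 16. Since 39 = 32 + 4 + 2 + 1, 29^39 ≡ 16·31·21·29: 16·31 = 496 ≡ 4, then 4·21 = 84 ≡ 2, then 2·29 = 58 ≡ 17. So 29^39 ≡ 17 (mod 41).
Hence g⁻¹(29) = 17.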